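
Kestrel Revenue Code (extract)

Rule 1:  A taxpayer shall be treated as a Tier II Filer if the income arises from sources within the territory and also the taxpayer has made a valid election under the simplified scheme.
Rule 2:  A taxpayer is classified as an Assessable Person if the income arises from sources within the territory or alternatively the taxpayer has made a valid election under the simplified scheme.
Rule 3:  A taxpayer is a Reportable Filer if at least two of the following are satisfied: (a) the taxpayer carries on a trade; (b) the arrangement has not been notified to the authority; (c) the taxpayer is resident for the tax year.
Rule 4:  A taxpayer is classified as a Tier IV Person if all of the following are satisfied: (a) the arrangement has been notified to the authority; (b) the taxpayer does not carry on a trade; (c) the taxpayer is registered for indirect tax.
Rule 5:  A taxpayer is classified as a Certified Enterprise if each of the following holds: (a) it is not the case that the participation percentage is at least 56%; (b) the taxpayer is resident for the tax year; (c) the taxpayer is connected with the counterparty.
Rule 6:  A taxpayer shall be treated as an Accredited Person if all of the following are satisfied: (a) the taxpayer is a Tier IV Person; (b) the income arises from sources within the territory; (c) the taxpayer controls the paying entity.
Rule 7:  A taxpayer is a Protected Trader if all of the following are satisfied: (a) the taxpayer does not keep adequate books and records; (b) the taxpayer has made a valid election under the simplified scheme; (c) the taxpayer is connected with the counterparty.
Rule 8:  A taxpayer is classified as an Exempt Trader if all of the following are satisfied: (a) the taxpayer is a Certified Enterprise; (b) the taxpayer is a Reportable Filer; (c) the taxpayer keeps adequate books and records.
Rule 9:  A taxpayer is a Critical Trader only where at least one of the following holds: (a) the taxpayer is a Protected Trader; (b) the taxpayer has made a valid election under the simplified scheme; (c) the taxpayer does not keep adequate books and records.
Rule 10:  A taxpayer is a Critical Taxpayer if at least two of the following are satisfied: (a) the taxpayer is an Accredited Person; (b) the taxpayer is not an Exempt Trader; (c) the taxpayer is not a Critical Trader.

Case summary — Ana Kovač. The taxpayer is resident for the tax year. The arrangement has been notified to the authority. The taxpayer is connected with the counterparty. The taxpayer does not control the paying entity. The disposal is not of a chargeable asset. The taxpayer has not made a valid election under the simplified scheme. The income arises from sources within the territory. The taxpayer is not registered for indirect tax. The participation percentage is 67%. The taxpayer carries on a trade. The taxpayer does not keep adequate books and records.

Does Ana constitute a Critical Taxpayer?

No

rule 4 — Tier IV Person: [the arrangement has been notified to the authority? yes] AND [the taxpayer does not carry on a trade? no] AND [the taxpayer is registered for indirect tax? no] → not satisfied.
rule 6 — Accredited Person: [Tier IV Person (rule 4)? no] AND [the income arises from sources within the territory? yes] AND [the taxpayer controls the paying entity? no] → not satisfied.
rule 5 — Certified Enterprise: [participation percentage: 67% ≥ 56%? yes, so negated condition no] AND [the taxpayer is resident for the tax year? yes] AND [the taxpayer is connected with the counterparty? yes] → not satisfied.
rule 3 — Reportable Filer: the taxpayer carries on a trade? yes; the arrangement has not been notified to the authority? no; the taxpayer is resident for the tax year? yes — 2 of 3 hold (need ≥2) → satisfied.
rule 8 — Exempt Trader: [Certified Enterprise (rule 5)? no] AND [Reportable Filer (rule 3)? yes] AND [the taxpayer keeps adequate books and records? no] → not satisfied.
rule 7 — Protected Trader: [the taxpayer does not keep adequate books and records? yes] AND [the taxpayer has made a valid election under the simplified scheme? no] AND [the taxpayer is connected with the counterparty? yes] → not satisfied.
rule 9 — Critical Trader: [Protected Trader (rule 7)? no] OR [the taxpayer has made a valid election under the simplified scheme? no] OR [the taxpayer does not keep adequate books and records? yes] → satisfied.
rule 10 — Critical Taxpayer: Accredited Person (rule 6)? no; not an Exempt Trader (rule 8)? yes; not a Critical Trader (rule 9)? no — 1 of 3 hold (need ≥2) → not satisfied.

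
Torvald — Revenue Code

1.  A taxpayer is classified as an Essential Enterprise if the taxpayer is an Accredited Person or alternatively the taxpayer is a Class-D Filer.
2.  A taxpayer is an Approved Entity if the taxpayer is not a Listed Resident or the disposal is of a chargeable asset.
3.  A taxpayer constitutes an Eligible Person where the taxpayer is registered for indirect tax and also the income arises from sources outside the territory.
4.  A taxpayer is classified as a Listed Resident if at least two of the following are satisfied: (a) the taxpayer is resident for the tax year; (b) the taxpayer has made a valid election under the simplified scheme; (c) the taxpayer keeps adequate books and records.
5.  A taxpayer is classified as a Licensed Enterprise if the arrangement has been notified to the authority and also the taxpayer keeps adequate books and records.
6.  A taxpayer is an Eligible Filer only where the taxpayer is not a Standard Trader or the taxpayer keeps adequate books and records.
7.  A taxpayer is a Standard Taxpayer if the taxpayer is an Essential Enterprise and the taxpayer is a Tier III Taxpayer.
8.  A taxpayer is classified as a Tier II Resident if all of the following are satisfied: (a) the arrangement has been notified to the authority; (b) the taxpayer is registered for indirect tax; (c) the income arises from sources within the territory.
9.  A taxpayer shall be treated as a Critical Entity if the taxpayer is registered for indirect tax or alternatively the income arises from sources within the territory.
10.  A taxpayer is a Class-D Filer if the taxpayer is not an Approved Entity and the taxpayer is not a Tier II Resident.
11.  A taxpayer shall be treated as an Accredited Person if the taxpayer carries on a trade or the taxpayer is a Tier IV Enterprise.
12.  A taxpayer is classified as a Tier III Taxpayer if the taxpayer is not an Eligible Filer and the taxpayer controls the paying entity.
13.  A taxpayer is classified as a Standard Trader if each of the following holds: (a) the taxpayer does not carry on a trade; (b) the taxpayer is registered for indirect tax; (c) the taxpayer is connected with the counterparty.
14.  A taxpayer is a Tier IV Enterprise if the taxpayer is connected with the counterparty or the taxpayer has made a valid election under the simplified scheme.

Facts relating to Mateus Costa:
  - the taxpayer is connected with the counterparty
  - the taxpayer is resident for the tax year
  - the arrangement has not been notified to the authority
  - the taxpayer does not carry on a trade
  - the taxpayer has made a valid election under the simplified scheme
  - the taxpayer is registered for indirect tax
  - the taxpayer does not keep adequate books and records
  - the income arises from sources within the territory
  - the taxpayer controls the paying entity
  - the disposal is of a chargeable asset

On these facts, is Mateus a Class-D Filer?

No

paragraph 4 — Listed Resident: the taxpayer is resident for the tax year? yes; the taxpayer has made a valid election under the simplified scheme? yes; the taxpayer keeps adequate books and records? no — 2 of 3 hold (need ≥2) → satisfied.
paragraph 2 — Approved Entity: [not a Listed Resident (paragraph 4)? no] OR [the disposal is of a chargeable asset? yes] → satisfied.
paragraph 8 — Tier II Resident: [the arrangement has been notified to the authority? no] AND [the taxpayer is registered for indirect tax? yes] AND [the income arises from sources within the territory? yes] → not satisfied.
paragraph 10 — Class-D Filer: [not an Approved Entity (paragraph 2)? no] AND [not a Tier II Resident (paragraph 8)? yes] → not satisfied.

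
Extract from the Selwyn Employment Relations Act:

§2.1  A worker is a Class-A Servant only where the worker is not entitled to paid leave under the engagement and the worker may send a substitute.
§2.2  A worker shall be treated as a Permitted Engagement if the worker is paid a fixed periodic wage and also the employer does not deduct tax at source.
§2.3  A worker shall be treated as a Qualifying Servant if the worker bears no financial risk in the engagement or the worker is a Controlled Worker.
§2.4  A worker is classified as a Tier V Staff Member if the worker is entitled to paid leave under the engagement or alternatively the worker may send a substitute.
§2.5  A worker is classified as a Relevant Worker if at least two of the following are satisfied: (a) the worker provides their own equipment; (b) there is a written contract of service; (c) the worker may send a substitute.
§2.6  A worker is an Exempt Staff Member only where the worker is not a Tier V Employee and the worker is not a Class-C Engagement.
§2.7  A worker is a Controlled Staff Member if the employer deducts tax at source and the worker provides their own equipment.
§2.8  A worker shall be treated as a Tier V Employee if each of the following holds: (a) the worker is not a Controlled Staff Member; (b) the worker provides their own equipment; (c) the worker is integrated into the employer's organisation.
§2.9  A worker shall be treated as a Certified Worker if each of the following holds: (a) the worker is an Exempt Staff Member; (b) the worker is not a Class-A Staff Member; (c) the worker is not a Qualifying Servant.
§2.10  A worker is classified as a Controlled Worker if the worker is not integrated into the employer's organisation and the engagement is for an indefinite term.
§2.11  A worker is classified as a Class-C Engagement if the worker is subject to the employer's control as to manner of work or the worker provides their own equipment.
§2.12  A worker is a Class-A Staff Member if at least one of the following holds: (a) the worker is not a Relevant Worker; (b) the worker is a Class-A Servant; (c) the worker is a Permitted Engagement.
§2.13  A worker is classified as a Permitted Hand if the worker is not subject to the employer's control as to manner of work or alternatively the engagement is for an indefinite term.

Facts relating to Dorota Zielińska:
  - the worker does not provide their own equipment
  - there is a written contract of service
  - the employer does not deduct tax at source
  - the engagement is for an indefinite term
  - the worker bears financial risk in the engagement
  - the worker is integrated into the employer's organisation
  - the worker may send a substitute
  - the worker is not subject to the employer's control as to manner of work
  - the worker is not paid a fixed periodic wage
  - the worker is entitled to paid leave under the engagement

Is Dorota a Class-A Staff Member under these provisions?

No

Under §2.5: the worker provides their own equipment? no; there is a written contract of service? yes; the worker may send a substitute? yes — 2 of 3 hold (need ≥2) → satisfied.
Under §2.1: the worker is not entitled to paid leave under the engagement? no; and the worker may send a substitute? yes. So the worker is not a Class-A Servant.
Under §2.2: the worker is paid a fixed periodic wage? no; and the employer does not deduct tax at source? yes. So the worker is not a Permitted Engagement.
Under §2.12: not a Relevant Worker (§2.5)? no; or Class-A Servant (§2.1)? no; or Permitted Engagement (§2.2)? no. So the worker is not a Class-A Staff Member.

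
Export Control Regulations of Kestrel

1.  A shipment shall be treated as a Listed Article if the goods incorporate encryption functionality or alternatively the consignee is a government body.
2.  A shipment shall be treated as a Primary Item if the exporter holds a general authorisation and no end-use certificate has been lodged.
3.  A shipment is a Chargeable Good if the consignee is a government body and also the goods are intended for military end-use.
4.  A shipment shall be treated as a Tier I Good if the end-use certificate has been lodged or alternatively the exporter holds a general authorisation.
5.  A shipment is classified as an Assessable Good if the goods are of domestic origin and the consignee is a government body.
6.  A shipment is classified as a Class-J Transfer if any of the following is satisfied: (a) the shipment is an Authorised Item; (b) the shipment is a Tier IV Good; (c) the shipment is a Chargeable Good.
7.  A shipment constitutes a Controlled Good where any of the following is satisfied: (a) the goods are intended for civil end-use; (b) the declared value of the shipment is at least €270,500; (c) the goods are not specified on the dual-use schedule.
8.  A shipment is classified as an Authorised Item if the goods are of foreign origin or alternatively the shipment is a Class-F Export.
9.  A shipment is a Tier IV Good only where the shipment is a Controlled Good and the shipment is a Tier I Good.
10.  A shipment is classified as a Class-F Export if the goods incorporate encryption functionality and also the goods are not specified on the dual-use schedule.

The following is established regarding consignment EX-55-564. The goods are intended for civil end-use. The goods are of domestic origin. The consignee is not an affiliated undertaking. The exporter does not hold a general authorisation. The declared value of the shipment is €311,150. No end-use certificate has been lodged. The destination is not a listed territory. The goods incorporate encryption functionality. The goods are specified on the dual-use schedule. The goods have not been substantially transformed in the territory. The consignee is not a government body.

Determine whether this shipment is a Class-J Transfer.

Under paragraph 10: the goods incorporate encryption functionality? yes; and the goods are not specified on the dual-use schedule? no. So the shipment is not a Class-F Export.
Under paragraph 8: the goods are of foreign origin? no; or Class-F Export (paragraph 10)? no. So the shipment is not an Authorised Item.
Under paragraph 7: the goods are intended for civil end-use? yes; or declared value of the shipment: €311,150 ≥ €270,500? yes; or the goods are not specified on the dual-use schedule? no. So the shipment is a Controlled Good.
Under paragraph 4: the end-use certificate has been lodged? no; or the exporter holds a general authorisation? no. So the shipment is not a Tier I Good.
Under paragraph 9: Controlled Good (paragraph 7)? yes; and Tier I Good (paragraph 4)? no. So the shipment is not a Tier IV Good.
Under paragraph 3: the consignee is a government body? no; and the goods are intended for military end-use? no. So the shipment is not a Chargeable Good.
Under paragraph 6: Authorised Item (paragraph 8)? no; or Tier IV Good (paragraph 9)? no; or Chargeable Good (paragraph 3)? no. So the shipment is not a Class-J Transfer.

No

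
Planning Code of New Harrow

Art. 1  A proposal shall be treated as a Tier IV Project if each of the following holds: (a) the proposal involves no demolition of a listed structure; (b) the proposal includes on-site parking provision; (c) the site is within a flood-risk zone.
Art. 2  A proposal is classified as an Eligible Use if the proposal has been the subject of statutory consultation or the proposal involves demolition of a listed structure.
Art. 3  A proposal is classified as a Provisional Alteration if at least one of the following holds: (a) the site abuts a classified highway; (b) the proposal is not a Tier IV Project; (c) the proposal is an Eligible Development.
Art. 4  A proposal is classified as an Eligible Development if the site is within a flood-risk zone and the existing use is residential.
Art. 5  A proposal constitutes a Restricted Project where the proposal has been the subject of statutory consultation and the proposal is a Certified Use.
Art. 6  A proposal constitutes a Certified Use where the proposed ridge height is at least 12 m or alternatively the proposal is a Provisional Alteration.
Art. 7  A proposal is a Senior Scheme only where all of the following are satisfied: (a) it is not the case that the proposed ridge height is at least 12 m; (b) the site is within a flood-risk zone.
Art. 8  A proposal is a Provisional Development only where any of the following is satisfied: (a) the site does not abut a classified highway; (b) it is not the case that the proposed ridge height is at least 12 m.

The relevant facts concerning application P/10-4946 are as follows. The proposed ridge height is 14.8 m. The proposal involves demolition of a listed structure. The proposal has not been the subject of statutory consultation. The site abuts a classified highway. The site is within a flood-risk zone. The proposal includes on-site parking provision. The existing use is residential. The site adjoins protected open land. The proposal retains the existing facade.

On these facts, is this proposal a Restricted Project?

No

article 1 — Tier IV Project: [the proposal involves no demolition of a listed structure? no] AND [the proposal includes on-site parking provision? yes] AND [the site is within a flood-risk zone? yes] → not satisfied.
article 4 — Eligible Development: [the site is within a flood-risk zone? yes] AND [the existing use is residential? yes] → satisfied.
article 3 — Provisional Alteration: [the site abuts a classified highway? yes] OR [not a Tier IV Project (article 1)? yes] OR [Eligible Development (article 4)? yes] → satisfied.
article 6 — Certified Use: [proposed ridge height: 14.8 m ≥ 12 m? yes] OR [Provisional Alteration (article 3)? yes] → satisfied.
article 5 — Restricted Project: [the proposal has been the subject of statutory consultation? no] AND [Certified Use (article 6)? yes] → not satisfied.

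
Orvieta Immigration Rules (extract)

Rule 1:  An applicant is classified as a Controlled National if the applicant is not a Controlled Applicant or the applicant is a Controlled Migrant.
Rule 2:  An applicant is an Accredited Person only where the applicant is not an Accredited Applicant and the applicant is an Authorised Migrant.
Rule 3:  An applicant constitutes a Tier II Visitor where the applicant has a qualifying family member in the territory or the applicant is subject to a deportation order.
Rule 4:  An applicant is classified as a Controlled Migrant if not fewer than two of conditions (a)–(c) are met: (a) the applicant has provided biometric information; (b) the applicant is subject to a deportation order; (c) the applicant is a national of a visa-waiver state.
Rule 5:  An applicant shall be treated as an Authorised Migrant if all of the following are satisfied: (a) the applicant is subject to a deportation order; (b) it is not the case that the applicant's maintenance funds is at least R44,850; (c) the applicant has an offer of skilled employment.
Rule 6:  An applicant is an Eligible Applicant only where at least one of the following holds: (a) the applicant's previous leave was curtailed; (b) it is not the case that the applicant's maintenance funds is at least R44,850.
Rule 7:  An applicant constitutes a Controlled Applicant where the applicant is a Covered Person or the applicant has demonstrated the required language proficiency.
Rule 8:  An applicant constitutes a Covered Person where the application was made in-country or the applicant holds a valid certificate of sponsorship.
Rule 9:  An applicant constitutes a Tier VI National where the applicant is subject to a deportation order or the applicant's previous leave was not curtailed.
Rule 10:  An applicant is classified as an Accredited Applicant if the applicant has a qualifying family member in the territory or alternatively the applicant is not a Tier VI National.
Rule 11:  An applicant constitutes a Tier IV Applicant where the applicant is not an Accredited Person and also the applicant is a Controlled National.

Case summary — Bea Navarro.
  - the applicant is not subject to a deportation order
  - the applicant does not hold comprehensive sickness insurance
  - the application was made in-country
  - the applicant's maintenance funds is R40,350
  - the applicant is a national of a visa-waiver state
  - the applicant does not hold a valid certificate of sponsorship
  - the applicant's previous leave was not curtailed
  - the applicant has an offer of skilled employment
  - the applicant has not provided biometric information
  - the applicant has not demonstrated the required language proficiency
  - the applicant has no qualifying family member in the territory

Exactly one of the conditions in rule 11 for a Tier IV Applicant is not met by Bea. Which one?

Controlled National

rule 9 — Tier VI National: [the applicant is subject to a deportation order? no] OR [the applicant's previous leave was not curtailed? yes] → satisfied.
rule 10 — Accredited Applicant: [the applicant has a qualifying family member in the territory? no] OR [not a Tier VI National (rule 9)? no] → not satisfied.
rule 5 — Authorised Migrant: [the applicant is subject to a deportation order? no] AND [applicant's maintenance funds: R40,350 ≥ R44,850? no, so negated condition yes] AND [the applicant has an offer of skilled employment? yes] → not satisfied.
rule 2 — Accredited Person: [not an Accredited Applicant (rule 10)? yes] AND [Authorised Migrant (rule 5)? no] → not satisfied.
rule 8 — Covered Person: [the application was made in-country? yes] OR [the applicant holds a valid certificate of sponsorship? no] → satisfied.
rule 7 — Controlled Applicant: [Covered Person (rule 8)? yes] OR [the applicant has demonstrated the required language proficiency? no] → satisfied.
rule 4 — Controlled Migrant: the applicant has provided biometric information? no; the applicant is subject to a deportation order? no; the applicant is a national of a visa-waiver state? yes — 1 of 3 hold (need ≥2) → not satisfied.
rule 1 — Controlled National: [not a Controlled Applicant (rule 7)? no] OR [Controlled Migrant (rule 4)? no] → not satisfied.
rule 11 — Tier IV Applicant: [not an Accredited Person (rule 2)? yes] AND [Controlled National (rule 1)? no] → not satisfied.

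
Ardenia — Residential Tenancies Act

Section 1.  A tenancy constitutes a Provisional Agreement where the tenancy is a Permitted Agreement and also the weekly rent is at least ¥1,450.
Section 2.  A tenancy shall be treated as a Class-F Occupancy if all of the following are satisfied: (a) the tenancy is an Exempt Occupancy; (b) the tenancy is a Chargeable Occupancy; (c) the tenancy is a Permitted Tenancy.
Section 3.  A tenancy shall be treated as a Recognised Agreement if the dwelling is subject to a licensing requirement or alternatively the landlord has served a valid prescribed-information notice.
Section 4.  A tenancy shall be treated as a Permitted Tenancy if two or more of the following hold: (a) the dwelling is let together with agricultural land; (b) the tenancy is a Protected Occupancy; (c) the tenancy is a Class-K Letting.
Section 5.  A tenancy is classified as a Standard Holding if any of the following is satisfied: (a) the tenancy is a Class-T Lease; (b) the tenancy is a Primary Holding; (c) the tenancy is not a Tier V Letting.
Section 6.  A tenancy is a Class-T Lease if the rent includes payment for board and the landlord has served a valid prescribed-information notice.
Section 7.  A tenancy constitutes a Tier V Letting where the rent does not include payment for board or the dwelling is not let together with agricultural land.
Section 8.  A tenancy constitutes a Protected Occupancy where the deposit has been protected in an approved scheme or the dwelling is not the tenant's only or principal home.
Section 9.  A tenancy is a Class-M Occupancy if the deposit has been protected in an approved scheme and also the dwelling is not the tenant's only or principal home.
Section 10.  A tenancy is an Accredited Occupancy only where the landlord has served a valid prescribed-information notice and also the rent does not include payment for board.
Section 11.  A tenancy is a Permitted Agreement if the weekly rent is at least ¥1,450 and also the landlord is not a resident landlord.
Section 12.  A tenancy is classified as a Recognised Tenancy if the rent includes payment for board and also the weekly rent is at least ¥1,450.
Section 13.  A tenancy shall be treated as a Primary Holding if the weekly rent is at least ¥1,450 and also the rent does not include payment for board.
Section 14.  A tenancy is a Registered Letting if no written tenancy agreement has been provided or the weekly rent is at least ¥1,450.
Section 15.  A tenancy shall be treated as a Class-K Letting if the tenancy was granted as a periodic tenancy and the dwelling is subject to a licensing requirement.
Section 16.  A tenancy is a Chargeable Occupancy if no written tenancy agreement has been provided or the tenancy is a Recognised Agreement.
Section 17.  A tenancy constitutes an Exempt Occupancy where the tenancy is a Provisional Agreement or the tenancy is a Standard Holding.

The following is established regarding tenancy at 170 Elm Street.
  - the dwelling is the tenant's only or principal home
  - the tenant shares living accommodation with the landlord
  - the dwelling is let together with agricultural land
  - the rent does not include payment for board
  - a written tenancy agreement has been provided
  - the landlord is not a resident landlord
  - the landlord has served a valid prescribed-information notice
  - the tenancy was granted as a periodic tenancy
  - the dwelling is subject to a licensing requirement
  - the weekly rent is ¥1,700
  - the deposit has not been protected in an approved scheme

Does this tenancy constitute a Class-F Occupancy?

Yes

section 11 — Permitted Agreement: [weekly rent: ¥1,700 ≥ ¥1,450? yes] AND [the landlord is not a resident landlord? yes] → satisfied.
section 1 — Provisional Agreement: [Permitted Agreement (section 11)? yes] AND [weekly rent: ¥1,700 ≥ ¥1,450? yes] → satisfied.
section 6 — Class-T Lease: [the rent includes payment for board? no] AND [the landlord has served a valid prescribed-information notice? yes] → not satisfied.
section 13 — Primary Holding: [weekly rent: ¥1,700 ≥ ¥1,450? yes] AND [the rent does not include payment for board? yes] → satisfied.
section 7 — Tier V Letting: [the rent does not include payment for board? yes] OR [the dwelling is not let together with agricultural land? no] → satisfied.
section 5 — Standard Holding: [Class-T Lease (section 6)? no] OR [Primary Holding (section 13)? yes] OR [not a Tier V Letting (section 7)? no] → satisfied.
section 17 — Exempt Occupancy: [Provisional Agreement (section 1)? yes] OR [Standard Holding (section 5)? yes] → satisfied.
section 3 — Recognised Agreement: [the dwelling is subject to a licensing requirement? yes] OR [the landlord has served a valid prescribed-information notice? yes] → satisfied.
section 16 — Chargeable Occupancy: [no written tenancy agreement has been provided? no] OR [Recognised Agreement (section 3)? yes] → satisfied.
section 8 — Protected Occupancy: [the deposit has been protected in an approved scheme? no] OR [the dwelling is not the tenant's only or principal home? no] → not satisfied.
section 15 — Class-K Letting: [the tenancy was granted as a periodic tenancy? yes] AND [the dwelling is subject to a licensing requirement? yes] → satisfied.
section 4 — Permitted Tenancy: the dwelling is let together with agricultural land? yes; Protected Occupancy (section 8)? no; Class-K Letting (section 15)? yes — 2 of 3 hold (need ≥2) → satisfied.
section 2 — Class-F Occupancy: [Exempt Occupancy (section 17)? yes] AND [Chargeable Occupancy (section 16)? yes] AND [Permitted Tenancy (section 4)? yes] → satisfied.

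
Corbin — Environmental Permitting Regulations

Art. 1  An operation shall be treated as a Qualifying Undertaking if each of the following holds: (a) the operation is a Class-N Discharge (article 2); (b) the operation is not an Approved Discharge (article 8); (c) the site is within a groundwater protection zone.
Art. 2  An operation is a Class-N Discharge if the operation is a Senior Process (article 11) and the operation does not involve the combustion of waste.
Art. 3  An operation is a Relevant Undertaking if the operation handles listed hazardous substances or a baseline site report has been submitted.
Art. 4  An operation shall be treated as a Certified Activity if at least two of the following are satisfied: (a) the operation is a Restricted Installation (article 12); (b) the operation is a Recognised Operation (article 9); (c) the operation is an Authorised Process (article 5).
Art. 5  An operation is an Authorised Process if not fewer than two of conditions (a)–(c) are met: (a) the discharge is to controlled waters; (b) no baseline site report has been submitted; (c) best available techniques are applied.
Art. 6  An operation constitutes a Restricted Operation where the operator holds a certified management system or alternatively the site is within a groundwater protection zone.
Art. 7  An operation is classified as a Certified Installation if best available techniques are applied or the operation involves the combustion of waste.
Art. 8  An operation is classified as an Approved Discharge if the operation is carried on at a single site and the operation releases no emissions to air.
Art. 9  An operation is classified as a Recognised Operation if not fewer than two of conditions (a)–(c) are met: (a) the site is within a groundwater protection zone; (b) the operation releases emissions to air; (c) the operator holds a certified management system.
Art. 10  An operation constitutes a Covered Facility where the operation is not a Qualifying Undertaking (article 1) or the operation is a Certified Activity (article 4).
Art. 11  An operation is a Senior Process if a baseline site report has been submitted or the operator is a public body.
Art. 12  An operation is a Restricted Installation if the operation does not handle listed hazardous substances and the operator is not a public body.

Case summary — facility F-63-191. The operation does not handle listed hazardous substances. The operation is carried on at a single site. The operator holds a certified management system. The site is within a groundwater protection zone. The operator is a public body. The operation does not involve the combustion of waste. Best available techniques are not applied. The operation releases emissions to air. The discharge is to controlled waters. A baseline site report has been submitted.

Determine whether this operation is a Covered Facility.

No

Under article 11: a baseline site report has been submitted? yes; or the operator is a public body? yes. So the operation is a Senior Process.
Under article 2: Senior Process (article 11)? yes; and the operation does not involve the combustion of waste? yes. So the operation is a Class-N Discharge.
Under article 8: the operation is carried on at a single site? yes; and the operation releases no emissions to air? no. So the operation is not an Approved Discharge.
Under article 1: Class-N Discharge (article 2)? yes; and not an Approved Discharge (article 8)? yes; and the site is within a groundwater protection zone? yes. So the operation is a Qualifying Undertaking.
Under article 12: the operation does not handle listed hazardous substances? yes; and the operator is not a public body? no. So the operation is not a Restricted Installation.
Under article 9: the site is within a groundwater protection zone? yes; the operation releases emissions to air? yes; the operator holds a certified management system? yes — 3 of 3 hold (need ≥2) → satisfied.
Under article 5: the discharge is to controlled waters? yes; no baseline site report has been submitted? no; best available techniques are applied? no — 1 of 3 hold (need ≥2) → not satisfied.
Under article 4: Restricted Installation (article 12)? no; Recognised Operation (article 9)? yes; Authorised Process (article 5)? no — 1 of 3 hold (need ≥2) → not satisfied.
Under article 10: not a Qualifying Undertaking (article 1)? no; or Certified Activity (article 4)? no. So the operation is not a Covered Facility.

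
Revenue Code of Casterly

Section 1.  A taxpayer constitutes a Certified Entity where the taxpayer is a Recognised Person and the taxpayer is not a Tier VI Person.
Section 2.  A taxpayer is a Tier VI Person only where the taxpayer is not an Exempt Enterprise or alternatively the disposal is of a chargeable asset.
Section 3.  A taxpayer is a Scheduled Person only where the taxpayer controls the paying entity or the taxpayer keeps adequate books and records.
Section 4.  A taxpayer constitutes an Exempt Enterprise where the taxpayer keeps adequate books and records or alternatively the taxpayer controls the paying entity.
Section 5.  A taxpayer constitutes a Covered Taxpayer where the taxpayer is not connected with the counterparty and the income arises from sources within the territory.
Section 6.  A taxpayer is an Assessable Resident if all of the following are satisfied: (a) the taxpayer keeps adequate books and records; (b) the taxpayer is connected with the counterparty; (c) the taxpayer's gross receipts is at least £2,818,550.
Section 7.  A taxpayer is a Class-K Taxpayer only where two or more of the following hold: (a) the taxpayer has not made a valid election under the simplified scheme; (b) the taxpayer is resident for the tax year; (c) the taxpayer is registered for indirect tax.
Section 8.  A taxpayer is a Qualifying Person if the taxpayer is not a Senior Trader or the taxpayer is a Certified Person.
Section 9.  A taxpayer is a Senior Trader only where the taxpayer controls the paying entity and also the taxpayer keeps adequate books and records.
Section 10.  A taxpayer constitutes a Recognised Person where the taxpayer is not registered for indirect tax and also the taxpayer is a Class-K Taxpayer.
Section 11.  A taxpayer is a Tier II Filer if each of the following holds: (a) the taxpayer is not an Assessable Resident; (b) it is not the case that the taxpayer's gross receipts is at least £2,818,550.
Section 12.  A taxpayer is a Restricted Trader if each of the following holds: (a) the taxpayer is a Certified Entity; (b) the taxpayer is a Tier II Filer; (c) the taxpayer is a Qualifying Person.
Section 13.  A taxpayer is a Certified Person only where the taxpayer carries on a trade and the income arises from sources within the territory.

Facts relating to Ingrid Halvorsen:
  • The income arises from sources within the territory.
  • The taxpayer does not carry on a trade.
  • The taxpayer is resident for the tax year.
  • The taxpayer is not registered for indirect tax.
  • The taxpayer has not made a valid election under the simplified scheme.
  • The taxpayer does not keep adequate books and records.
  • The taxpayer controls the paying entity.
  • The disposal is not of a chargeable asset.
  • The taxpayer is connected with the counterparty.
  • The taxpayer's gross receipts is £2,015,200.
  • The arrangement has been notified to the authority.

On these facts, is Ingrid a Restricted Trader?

Yes

section 7 — Class-K Taxpayer: the taxpayer has not made a valid election under the simplified scheme? yes; the taxpayer is resident for the tax year? yes; the taxpayer is registered for indirect tax? no — 2 of 3 hold (need ≥2) → satisfied.
section 10 — Recognised Person: [the taxpayer is not registered for indirect tax? yes] AND [Class-K Taxpayer (section 7)? yes] → satisfied.
section 4 — Exempt Enterprise: [the taxpayer keeps adequate books and records? no] OR [the taxpayer controls the paying entity? yes] → satisfied.
section 2 — Tier VI Person: [not an Exempt Enterprise (section 4)? no] OR [the disposal is of a chargeable asset? no] → not satisfied.
section 1 — Certified Entity: [Recognised Person (section 10)? yes] AND [not a Tier VI Person (section 2)? yes] → satisfied.
section 6 — Assessable Resident: [the taxpayer keeps adequate books and records? no] AND [the taxpayer is connected with the counterparty? yes] AND [taxpayer's gross receipts: £2,015,200 ≥ £2,818,550? no] → not satisfied.
section 11 — Tier II Filer: [not an Assessable Resident (section 6)? yes] AND [taxpayer's gross receipts: £2,015,200 ≥ £2,818,550? no, so negated condition yes] → satisfied.
section 9 — Senior Trader: [the taxpayer controls the paying entity? yes] AND [the taxpayer keeps adequate books and records? no] → not satisfied.
section 13 — Certified Person: [the taxpayer carries on a trade? no] AND [the income arises from sources within the territory? yes] → not satisfied.
section 8 — Qualifying Person: [not a Senior Trader (section 9)? yes] OR [Certified Person (section 13)? no] → satisfied.
section 12 — Restricted Trader: [Certified Entity (section 1)? yes] AND [Tier II Filer (section 11)? yes] AND [Qualifying Person (section 8)? yes] → satisfied.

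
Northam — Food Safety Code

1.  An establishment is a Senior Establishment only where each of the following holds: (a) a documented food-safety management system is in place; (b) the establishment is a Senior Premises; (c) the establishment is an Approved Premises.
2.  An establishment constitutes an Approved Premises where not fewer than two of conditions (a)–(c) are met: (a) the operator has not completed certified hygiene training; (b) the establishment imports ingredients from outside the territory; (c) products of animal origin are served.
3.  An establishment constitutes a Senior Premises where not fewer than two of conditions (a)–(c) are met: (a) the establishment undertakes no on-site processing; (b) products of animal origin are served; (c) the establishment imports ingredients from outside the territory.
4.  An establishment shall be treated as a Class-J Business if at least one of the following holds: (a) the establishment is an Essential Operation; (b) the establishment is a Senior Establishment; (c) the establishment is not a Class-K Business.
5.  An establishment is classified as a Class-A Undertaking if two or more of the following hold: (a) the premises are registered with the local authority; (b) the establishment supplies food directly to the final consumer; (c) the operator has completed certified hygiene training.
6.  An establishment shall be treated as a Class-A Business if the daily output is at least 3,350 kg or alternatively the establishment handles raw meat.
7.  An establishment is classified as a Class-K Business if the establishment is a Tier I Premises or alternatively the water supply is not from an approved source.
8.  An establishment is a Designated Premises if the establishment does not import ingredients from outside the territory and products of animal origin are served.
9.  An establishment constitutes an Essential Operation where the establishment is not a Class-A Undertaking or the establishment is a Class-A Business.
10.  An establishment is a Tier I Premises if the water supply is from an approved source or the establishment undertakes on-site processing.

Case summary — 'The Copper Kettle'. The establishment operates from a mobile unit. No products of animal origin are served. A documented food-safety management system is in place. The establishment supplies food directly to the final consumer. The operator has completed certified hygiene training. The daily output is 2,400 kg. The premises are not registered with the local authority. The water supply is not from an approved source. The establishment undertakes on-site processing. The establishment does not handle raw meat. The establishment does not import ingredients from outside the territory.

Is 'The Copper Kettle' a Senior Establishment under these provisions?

No

paragraph 3 — Senior Premises: the establishment undertakes no on-site processing? no; products of animal origin are served? no; the establishment imports ingredients from outside the territory? no — 0 of 3 hold (need ≥2) → not satisfied.
paragraph 2 — Approved Premises: the operator has not completed certified hygiene training? no; the establishment imports ingredients from outside the territory? no; products of animal origin are served? no — 0 of 3 hold (need ≥2) → not satisfied.
paragraph 1 — Senior Establishment: [a documented food-safety management system is in place? yes] AND [Senior Premises (paragraph 3)? no] AND [Approved Premises (paragraph 2)? no] → not satisfied.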